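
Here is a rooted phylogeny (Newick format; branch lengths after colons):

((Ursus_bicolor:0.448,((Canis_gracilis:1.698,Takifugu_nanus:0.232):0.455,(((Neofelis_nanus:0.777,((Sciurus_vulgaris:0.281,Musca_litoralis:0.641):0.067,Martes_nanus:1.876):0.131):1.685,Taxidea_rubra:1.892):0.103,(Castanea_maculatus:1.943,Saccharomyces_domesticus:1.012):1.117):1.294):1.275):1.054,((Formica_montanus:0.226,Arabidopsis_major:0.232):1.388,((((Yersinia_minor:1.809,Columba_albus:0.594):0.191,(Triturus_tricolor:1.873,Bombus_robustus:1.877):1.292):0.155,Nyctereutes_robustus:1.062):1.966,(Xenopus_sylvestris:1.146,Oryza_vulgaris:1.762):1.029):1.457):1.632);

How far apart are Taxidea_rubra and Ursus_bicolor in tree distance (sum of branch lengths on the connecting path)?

The path runs Taxidea_rubra → … → MRCA → … → Ursus_bicolor; the MRCA is the node subtending (Ursus_bicolor,((Canis_gracilis,Takifugu_nanus),(((Neofelis_nanus,((Sciurus_vulgaris,Musca_litoralis),Martes_nanus)),Taxidea_rubra),(Castanea_maculatus,Saccharomyces_domesticus)))).
Branch lengths along that path: 1.892 + 0.103 + 1.294 + 1.275 + 0.448 = 5.012.

5.012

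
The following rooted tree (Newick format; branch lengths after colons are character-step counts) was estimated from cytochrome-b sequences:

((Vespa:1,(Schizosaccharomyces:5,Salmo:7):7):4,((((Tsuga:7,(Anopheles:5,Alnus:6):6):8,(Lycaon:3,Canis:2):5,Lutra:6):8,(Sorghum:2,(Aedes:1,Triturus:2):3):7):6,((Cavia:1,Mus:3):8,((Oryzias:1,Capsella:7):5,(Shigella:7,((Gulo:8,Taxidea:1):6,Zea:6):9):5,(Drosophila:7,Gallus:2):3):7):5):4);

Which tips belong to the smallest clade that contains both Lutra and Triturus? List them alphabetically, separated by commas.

Aedes, Alnus, Anopheles, Canis, Lutra, Lycaon, Sorghum, Triturus, Tsuga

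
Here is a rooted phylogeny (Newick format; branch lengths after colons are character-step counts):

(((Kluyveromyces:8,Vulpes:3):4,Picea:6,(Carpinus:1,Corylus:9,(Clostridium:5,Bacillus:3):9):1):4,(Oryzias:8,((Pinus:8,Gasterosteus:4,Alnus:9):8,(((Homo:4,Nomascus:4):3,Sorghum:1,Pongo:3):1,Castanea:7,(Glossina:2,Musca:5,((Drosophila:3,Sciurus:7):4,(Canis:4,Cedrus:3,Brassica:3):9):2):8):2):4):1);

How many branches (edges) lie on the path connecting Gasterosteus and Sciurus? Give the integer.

The MRCA of Gasterosteus and Sciurus is the node subtending ((Pinus,Gasterosteus,Alnus),(((Homo,Nomascus),Sorghum,Pongo),Castanea,(Glossina,Musca,((Drosophila,Sciurus),(Canis,Cedrus,Brassica))))).
From Gasterosteus up to that node: 2 branches. From Sciurus up to the same node: 5 branches. Total: 2 + 5 = 7.

7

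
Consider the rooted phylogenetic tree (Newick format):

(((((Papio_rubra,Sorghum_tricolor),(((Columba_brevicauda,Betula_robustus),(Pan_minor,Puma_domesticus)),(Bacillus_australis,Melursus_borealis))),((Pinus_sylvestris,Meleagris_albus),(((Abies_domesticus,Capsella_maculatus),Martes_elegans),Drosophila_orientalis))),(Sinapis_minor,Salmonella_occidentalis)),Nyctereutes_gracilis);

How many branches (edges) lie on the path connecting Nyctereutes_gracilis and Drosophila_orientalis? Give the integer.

6

The MRCA of Nyctereutes_gracilis and Drosophila_orientalis is the root of the tree.
From Nyctereutes_gracilis up to that node: 1 branch. From Drosophila_orientalis up to the same node: 5 branches. Total: 1 + 5 = 6.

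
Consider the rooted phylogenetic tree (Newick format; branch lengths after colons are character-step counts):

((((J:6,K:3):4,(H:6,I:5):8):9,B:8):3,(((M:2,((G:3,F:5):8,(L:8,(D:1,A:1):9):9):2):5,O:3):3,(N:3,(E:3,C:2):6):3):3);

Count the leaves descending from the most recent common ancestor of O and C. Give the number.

The MRCA of O and C is the node subtending (((M,((G,F),(L,(D,A)))),O),(N,(E,C))).
That clade contains 10 terminal taxa: A, C, D, E, F, G, L, M, N, O.

10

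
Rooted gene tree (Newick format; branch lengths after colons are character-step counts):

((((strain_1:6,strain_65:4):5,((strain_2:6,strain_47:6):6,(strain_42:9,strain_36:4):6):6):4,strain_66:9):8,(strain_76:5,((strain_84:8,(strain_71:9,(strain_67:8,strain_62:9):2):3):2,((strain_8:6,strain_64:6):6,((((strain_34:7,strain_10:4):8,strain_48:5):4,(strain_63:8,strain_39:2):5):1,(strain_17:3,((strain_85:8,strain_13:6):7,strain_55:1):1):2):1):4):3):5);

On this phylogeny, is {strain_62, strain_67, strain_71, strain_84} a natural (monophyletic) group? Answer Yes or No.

Yes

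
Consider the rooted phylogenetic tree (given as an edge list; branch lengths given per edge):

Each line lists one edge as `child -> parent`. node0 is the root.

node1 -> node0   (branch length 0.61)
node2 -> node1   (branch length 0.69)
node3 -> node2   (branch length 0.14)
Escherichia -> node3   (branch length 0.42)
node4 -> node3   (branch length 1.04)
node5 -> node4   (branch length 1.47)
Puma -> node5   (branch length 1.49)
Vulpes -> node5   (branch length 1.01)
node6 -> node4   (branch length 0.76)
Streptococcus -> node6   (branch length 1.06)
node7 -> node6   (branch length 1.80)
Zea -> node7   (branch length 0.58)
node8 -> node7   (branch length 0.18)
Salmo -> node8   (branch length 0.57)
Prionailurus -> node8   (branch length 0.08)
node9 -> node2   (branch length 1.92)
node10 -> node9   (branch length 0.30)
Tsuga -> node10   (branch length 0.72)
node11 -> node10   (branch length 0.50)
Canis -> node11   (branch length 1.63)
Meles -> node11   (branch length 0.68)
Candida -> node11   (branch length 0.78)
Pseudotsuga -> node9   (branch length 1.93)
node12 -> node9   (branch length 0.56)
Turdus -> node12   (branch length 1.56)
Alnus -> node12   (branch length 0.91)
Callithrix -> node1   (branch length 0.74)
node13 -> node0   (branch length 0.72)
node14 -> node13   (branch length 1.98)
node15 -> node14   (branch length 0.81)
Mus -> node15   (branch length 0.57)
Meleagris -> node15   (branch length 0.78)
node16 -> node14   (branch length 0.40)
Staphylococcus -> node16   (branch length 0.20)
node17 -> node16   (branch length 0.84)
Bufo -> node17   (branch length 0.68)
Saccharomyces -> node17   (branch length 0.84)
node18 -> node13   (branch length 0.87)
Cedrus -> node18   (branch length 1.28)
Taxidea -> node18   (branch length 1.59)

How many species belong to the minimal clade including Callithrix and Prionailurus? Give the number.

15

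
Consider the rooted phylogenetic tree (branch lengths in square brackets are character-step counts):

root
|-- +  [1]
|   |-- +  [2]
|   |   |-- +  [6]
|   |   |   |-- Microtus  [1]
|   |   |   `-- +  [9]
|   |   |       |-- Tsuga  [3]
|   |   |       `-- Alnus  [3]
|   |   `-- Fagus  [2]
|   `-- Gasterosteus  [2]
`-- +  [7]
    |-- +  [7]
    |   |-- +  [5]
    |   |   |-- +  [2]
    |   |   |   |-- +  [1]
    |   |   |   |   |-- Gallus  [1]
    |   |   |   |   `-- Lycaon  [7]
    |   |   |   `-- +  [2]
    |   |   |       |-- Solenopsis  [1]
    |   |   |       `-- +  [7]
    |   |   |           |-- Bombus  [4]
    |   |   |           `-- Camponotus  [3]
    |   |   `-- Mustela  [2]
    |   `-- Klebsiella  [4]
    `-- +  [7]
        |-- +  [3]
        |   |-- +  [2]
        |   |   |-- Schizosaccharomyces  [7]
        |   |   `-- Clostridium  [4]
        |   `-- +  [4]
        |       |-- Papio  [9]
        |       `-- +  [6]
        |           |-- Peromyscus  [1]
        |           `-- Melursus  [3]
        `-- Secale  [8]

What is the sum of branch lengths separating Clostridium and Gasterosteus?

The path runs Clostridium → … → MRCA → … → Gasterosteus; the MRCA is the root of the tree.
Branch lengths along that path: 4 + 2 + 3 + 7 + 7 + 1 + 2 = 26.

26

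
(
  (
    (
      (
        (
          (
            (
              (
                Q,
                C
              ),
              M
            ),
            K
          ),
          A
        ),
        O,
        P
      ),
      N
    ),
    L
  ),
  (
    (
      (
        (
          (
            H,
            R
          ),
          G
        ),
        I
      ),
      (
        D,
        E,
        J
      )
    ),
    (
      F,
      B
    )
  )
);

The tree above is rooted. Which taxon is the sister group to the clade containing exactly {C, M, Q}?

K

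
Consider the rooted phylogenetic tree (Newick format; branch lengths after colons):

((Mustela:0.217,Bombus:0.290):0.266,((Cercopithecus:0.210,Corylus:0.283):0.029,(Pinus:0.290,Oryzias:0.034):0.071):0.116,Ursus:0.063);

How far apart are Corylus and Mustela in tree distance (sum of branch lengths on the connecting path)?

The path runs Corylus → … → MRCA → … → Mustela; the MRCA is the root of the tree.
Branch lengths along that path: 0.283 + 0.029 + 0.116 + 0.266 + 0.217 = 0.911.

0.911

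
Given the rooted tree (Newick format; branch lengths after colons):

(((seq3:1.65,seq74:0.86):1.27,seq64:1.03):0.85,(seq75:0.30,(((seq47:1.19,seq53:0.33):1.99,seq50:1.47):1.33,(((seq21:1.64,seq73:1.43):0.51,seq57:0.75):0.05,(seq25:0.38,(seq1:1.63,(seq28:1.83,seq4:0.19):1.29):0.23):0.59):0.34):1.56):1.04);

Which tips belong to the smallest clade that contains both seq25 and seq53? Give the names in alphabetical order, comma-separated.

seq1, seq21, seq25, seq28, seq4, seq47, seq50, seq53, seq57, seq73

Tracing seq25: it sits inside (seq25,(seq1,(seq28,seq4))).
Tracing seq53: it sits inside (seq47,seq53).
The smallest clade enclosing both is (((seq47,seq53),seq50),(((seq21,seq73),seq57),(seq25,(seq1,(seq28,seq4))))); the answer is its 10 terminal taxa in alphabetical order.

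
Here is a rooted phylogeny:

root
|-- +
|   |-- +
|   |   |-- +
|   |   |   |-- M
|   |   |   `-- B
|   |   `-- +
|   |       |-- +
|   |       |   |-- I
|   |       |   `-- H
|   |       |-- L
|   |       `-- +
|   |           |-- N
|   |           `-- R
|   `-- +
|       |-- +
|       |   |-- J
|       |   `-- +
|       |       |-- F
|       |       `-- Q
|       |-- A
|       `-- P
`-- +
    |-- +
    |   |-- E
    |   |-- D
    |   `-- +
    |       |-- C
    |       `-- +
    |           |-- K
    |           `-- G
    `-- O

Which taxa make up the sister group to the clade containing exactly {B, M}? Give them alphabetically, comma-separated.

H, I, L, N, R

The clade containing exactly {B, M} attaches to the tree at the node subtending ((M,B),((I,H),L,(N,R))).
The other lineage descending from that same node — the sister group — is ((I,H),L,(N,R)); its 5 tips in alphabetical order are the answer.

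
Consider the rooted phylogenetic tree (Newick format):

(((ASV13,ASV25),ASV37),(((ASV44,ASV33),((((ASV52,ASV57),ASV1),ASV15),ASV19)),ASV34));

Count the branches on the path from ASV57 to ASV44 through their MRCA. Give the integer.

7

The MRCA of ASV57 and ASV44 is the node subtending ((ASV44,ASV33),((((ASV52,ASV57),ASV1),ASV15),ASV19)).
From ASV57 up to that node: 5 branches. From ASV44 up to the same node: 2 branches. Total: 5 + 2 = 7.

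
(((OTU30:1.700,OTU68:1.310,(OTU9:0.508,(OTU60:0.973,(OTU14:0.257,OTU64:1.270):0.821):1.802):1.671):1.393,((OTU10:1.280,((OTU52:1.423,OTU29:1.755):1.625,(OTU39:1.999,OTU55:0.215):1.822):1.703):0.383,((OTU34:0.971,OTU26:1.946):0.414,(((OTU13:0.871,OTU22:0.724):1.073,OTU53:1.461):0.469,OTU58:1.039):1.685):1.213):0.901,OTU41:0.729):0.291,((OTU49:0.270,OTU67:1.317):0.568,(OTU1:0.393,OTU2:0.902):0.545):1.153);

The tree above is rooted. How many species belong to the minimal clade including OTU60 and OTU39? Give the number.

The MRCA of OTU60 and OTU39 is the node subtending ((OTU30,OTU68,(OTU9,(OTU60,(OTU14,OTU64)))),((OTU10,((OTU52,OTU29),(OTU39,OTU55))),((OTU34,OTU26),(((OTU13,OTU22),OTU53),OTU58))),OTU41).
That clade contains 18 terminal taxa: OTU10, OTU13, OTU14, OTU22, OTU26, OTU29, OTU30, OTU34, OTU39, OTU41, OTU52, OTU53, OTU55, OTU58, OTU60, OTU64, OTU68, OTU9.

18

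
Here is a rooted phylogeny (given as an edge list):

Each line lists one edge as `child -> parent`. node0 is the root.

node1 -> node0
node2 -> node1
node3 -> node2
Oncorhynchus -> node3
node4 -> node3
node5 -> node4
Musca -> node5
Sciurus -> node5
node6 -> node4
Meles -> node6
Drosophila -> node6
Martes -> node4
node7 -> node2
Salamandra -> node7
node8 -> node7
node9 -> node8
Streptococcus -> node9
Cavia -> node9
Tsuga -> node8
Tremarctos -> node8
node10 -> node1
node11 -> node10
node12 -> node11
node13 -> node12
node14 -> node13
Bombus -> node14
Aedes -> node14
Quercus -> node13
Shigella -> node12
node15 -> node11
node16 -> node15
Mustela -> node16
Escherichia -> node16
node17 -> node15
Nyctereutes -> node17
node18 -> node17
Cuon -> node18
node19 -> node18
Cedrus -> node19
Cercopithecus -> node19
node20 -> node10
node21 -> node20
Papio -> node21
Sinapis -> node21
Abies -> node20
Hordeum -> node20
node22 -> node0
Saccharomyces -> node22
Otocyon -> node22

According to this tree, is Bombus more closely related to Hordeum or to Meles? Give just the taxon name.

The MRCA of Bombus and Hordeum subtends (((((Bombus,Aedes),Quercus),Shigella),((Mustela,Escherichia),(Nyctereutes,(Cuon,(Cedrus,Cercopithecus))))),((Papio,Sinapis),Abies,Hordeum)) (14 taxa).
The MRCA of Bombus and Meles subtends (((Oncorhynchus,((Musca,Sciurus),(Meles,Drosophila),Martes)),(Salamandra,((Streptococcus,Cavia),Tsuga,Tremarctos))),(((((Bombus,Aedes),Quercus),Shigella),((Mustela,Escherichia),(Nyctereutes,(Cuon,(Cedrus,Cercopithecus))))),((Papio,Sinapis),Abies,Hordeum))) (25 taxa).
The first is nested inside the second, so Bombus shares a more recent common ancestor with Hordeum.

Hordeum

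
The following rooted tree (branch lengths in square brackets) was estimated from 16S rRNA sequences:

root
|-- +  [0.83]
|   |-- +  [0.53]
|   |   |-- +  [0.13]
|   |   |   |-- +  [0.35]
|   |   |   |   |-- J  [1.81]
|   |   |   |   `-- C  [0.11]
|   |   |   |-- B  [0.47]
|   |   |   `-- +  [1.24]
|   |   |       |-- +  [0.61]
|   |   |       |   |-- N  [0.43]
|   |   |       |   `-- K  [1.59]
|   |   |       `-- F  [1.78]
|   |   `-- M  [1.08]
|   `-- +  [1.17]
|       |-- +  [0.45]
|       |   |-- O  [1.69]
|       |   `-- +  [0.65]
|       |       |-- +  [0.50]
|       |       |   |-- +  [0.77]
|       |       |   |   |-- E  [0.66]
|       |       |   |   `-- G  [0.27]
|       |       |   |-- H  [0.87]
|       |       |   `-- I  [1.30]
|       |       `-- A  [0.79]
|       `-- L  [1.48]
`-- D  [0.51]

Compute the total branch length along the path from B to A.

4.19

The path runs B → … → MRCA → … → A; the MRCA is the node subtending ((((J,C),B,((N,K),F)),M),((O,(((E,G),H,I),A)),L)).
Branch lengths along that path: 0.47 + 0.13 + 0.53 + 1.17 + 0.45 + 0.65 + 0.79 = 4.19.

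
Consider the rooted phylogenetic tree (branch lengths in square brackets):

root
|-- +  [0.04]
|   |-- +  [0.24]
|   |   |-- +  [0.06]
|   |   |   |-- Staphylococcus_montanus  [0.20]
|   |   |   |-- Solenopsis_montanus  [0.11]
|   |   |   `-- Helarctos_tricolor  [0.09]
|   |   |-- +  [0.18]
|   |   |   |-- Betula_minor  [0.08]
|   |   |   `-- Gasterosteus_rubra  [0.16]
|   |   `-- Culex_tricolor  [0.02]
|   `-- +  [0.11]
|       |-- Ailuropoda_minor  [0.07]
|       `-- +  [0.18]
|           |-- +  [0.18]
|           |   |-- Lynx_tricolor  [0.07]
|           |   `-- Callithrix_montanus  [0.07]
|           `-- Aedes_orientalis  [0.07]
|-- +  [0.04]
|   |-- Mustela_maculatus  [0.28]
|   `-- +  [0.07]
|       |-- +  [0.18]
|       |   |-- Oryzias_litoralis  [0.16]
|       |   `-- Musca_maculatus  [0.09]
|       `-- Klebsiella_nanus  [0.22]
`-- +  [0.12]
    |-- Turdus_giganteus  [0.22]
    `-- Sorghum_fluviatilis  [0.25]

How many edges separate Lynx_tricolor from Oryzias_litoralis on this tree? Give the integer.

9

The MRCA of Lynx_tricolor and Oryzias_litoralis is the root of the tree.
From Lynx_tricolor up to that node: 5 branches. From Oryzias_litoralis up to the same node: 4 branches. Total: 5 + 4 = 9.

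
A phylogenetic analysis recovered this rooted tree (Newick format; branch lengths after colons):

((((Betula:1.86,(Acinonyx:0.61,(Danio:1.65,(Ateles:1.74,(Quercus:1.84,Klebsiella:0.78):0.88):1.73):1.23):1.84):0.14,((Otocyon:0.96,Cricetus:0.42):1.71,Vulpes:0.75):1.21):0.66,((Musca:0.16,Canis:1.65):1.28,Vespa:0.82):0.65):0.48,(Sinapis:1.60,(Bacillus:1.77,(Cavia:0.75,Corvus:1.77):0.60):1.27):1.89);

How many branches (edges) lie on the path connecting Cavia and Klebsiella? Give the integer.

The MRCA of Cavia and Klebsiella is the root of the tree.
From Cavia up to that node: 4 branches. From Klebsiella up to the same node: 8 branches. Total: 4 + 8 = 12.

12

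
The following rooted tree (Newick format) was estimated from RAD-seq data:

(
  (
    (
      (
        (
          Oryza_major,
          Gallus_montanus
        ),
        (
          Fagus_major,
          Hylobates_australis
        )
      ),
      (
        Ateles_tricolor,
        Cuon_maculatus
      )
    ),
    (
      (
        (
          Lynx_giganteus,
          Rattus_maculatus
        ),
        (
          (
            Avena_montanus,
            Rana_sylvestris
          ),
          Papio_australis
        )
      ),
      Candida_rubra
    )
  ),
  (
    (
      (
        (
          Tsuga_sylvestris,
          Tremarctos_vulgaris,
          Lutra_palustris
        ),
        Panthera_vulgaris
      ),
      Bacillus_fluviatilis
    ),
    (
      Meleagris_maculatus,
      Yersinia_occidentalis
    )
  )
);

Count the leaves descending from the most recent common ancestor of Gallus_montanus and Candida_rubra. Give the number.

12

The MRCA of Gallus_montanus and Candida_rubra is the node subtending ((((Oryza_major,Gallus_montanus),(Fagus_major,Hylobates_australis)),(Ateles_tricolor,Cuon_maculatus)),(((Lynx_giganteus,Rattus_maculatus),((Avena_montanus,Rana_sylvestris),Papio_australis)),Candida_rubra)).
That clade contains 12 terminal taxa: Ateles_tricolor, Avena_montanus, Candida_rubra, Cuon_maculatus, Fagus_major, Gallus_montanus, Hylobates_australis, Lynx_giganteus, Oryza_major, Papio_australis, Rana_sylvestris, Rattus_maculatus.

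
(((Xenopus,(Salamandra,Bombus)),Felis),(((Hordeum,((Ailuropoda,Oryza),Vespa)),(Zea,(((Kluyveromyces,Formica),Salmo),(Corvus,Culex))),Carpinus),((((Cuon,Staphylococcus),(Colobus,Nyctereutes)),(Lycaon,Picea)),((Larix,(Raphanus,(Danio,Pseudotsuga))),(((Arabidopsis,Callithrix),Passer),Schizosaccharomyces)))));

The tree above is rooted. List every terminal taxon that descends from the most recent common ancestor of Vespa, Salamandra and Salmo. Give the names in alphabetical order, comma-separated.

Ailuropoda, Arabidopsis, Bombus, Callithrix, Carpinus, Colobus, Corvus, Culex, Cuon, Danio, Felis, Formica, Hordeum, Kluyveromyces, Larix, Lycaon, Nyctereutes, Oryza, Passer, Picea, Pseudotsuga, Raphanus, Salamandra, Salmo, Schizosaccharomyces, Staphylococcus, Vespa, Xenopus, Zea

Tracing Vespa: it sits inside ((Ailuropoda,Oryza),Vespa).
Tracing Salamandra: it sits inside (Salamandra,Bombus).
Tracing Salmo: it sits inside ((Kluyveromyces,Formica),Salmo).
The smallest clade enclosing all 3 is the whole tree (their MRCA is the root), so the answer is all 29 tips in alphabetical order.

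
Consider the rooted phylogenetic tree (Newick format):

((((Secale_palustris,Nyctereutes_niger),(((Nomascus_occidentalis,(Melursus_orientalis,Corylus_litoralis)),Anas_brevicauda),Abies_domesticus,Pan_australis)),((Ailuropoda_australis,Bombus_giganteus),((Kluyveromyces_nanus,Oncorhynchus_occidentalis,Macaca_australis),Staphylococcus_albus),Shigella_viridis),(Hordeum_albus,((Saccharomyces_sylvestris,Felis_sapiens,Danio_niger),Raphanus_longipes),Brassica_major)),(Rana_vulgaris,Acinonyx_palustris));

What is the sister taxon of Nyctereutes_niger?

Secale_palustris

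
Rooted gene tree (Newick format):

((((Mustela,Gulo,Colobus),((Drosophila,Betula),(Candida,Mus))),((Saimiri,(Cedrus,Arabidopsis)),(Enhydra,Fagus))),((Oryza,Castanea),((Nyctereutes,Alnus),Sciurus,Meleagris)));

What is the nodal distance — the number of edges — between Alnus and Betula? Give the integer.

The MRCA of Alnus and Betula is the root of the tree.
From Alnus up to that node: 4 branches. From Betula up to the same node: 5 branches. Total: 4 + 5 = 9.

9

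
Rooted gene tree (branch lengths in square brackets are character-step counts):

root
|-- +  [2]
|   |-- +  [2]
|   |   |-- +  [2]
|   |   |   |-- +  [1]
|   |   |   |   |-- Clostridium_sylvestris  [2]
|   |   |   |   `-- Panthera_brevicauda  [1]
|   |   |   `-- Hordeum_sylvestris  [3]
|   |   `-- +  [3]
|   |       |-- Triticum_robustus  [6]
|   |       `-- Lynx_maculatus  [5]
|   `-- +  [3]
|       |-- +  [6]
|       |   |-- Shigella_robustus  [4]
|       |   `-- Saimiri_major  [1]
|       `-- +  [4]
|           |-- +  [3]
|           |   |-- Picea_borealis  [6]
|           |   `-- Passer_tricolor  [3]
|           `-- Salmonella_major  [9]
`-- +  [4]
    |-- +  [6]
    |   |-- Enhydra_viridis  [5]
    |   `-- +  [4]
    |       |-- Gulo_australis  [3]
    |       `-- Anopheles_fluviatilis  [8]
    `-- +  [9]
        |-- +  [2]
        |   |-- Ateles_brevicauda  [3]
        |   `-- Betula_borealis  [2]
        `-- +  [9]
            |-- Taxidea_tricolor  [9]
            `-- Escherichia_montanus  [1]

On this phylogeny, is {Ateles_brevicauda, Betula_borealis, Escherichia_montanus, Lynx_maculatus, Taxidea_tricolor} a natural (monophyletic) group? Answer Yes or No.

The MRCA of the listed taxa is the root, so the smallest clade containing them is the whole tree.
That clade also contains Anopheles_fluviatilis, Clostridium_sylvestris, Enhydra_viridis, Gulo_australis, Hordeum_sylvestris, Panthera_brevicauda, Passer_tricolor, Picea_borealis, Saimiri_major, Salmonella_major, Shigella_robustus, Triticum_robustus, which are not in the proposed group, so the group is not monophyletic.

No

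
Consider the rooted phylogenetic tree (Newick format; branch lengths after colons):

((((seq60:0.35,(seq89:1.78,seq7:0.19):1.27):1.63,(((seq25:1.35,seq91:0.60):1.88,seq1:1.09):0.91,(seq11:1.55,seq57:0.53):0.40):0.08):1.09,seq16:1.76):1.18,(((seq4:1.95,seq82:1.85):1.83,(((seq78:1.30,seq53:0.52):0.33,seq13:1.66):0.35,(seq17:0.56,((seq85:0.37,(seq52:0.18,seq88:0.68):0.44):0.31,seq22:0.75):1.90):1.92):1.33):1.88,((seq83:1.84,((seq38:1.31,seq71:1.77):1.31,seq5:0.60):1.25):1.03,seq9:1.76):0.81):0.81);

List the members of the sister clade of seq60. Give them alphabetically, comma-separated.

seq7, seq89

seq60 attaches to the tree at the node subtending (seq60,(seq89,seq7)).
The other lineage descending from that same node — the sister group — is (seq89,seq7); its 2 tips in alphabetical order are the answer.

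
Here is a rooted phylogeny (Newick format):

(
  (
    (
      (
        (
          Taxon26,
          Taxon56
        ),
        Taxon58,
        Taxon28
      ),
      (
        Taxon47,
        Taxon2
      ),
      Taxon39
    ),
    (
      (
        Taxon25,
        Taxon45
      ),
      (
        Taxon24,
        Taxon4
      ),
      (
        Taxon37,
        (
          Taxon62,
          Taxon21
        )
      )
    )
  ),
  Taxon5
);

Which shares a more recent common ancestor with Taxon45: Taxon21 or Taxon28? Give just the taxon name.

Taxon21

The MRCA of Taxon45 and Taxon21 subtends ((Taxon25,Taxon45),(Taxon24,Taxon4),(Taxon37,(Taxon62,Taxon21))) (7 taxa).
The MRCA of Taxon45 and Taxon28 subtends ((((Taxon26,Taxon56),Taxon58,Taxon28),(Taxon47,Taxon2),Taxon39),((Taxon25,Taxon45),(Taxon24,Taxon4),(Taxon37,(Taxon62,Taxon21)))) (14 taxa).
The first is nested inside the second, so Taxon45 shares a more recent common ancestor with Taxon21.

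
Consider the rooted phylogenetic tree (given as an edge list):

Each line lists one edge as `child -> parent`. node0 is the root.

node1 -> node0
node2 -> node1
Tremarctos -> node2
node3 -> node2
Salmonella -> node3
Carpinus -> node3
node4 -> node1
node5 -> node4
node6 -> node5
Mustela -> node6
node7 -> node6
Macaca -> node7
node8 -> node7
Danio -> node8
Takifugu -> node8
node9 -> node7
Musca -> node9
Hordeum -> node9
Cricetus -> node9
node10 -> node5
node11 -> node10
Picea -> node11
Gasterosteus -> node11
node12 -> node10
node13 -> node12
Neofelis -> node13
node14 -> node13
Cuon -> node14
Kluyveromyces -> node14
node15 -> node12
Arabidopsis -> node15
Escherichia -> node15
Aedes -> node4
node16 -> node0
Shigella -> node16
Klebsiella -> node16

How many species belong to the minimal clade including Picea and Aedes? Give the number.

The MRCA of Picea and Aedes is the node subtending (((Mustela,(Macaca,(Danio,Takifugu),(Musca,Hordeum,Cricetus))),((Picea,Gasterosteus),((Neofelis,(Cuon,Kluyveromyces)),(Arabidopsis,Escherichia)))),Aedes).
That clade contains 15 terminal taxa: Aedes, Arabidopsis, Cricetus, Cuon, Danio, Escherichia, Gasterosteus, Hordeum, Kluyveromyces, Macaca, Musca, Mustela, Neofelis, Picea, Takifugu.

15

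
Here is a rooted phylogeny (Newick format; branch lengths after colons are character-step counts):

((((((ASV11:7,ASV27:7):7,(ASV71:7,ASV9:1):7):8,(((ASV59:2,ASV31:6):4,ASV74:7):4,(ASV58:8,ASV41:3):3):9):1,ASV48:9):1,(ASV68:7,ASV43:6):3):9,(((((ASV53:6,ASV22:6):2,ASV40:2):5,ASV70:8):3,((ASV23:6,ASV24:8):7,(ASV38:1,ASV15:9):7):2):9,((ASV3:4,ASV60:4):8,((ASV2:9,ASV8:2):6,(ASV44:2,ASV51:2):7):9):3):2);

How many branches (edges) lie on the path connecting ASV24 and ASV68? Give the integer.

8

The MRCA of ASV24 and ASV68 is the root of the tree.
From ASV24 up to that node: 5 branches. From ASV68 up to the same node: 3 branches. Total: 5 + 3 = 8.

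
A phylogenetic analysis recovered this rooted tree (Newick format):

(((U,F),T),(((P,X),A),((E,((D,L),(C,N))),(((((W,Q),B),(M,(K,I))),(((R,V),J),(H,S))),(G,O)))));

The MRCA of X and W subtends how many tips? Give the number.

21

The MRCA of X and W is the node subtending (((P,X),A),((E,((D,L),(C,N))),(((((W,Q),B),(M,(K,I))),(((R,V),J),(H,S))),(G,O)))).
That clade contains 21 terminal taxa: A, B, C, D, E, G, H, I, J, K, L, M, N, O, P, Q, R, S, V, W, X.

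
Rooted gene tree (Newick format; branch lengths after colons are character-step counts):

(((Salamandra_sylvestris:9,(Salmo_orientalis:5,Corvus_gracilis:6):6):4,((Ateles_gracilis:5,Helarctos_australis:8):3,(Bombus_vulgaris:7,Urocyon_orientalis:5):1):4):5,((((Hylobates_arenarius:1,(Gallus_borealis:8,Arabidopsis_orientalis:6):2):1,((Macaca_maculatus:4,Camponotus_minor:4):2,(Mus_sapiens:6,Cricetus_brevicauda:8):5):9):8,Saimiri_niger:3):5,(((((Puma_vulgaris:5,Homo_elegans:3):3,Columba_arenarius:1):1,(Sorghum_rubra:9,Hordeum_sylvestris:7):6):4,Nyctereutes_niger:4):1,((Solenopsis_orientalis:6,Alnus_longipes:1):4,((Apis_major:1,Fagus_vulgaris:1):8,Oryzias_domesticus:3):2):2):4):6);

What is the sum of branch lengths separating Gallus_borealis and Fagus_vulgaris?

41

The path runs Gallus_borealis → … → MRCA → … → Fagus_vulgaris; the MRCA is the node subtending ((((Hylobates_arenarius,(Gallus_borealis,Arabidopsis_orientalis)),((Macaca_maculatus,Camponotus_minor),(Mus_sapiens,Cricetus_brevicauda))),Saimiri_niger),(((((Puma_vulgaris,Homo_elegans),Columba_arenarius),(Sorghum_rubra,Hordeum_sylvestris)),Nyctereutes_niger),((Solenopsis_orientalis,Alnus_longipes),((Apis_major,Fagus_vulgaris),Oryzias_domesticus)))).
Branch lengths along that path: 8 + 2 + 1 + 8 + 5 + 4 + 2 + 2 + 8 + 1 = 41.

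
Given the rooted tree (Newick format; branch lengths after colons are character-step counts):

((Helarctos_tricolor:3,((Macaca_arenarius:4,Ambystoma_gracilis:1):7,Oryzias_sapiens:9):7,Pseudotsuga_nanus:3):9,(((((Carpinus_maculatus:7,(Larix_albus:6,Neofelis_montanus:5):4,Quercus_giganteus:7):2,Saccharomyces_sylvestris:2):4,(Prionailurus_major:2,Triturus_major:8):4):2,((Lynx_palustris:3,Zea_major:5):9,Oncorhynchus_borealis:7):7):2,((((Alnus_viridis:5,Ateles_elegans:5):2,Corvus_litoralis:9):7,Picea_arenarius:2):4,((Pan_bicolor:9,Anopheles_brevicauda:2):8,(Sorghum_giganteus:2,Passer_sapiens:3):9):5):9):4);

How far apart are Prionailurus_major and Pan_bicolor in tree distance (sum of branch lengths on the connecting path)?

41

The path runs Prionailurus_major → … → MRCA → … → Pan_bicolor; the MRCA is the node subtending (((((Carpinus_maculatus,(Larix_albus,Neofelis_montanus),Quercus_giganteus),Saccharomyces_sylvestris),(Prionailurus_major,Triturus_major)),((Lynx_palustris,Zea_major),Oncorhynchus_borealis)),((((Alnus_viridis,Ateles_elegans),Corvus_litoralis),Picea_arenarius),((Pan_bicolor,Anopheles_brevicauda),(Sorghum_giganteus,Passer_sapiens)))).
Branch lengths along that path: 2 + 4 + 2 + 2 + 9 + 5 + 8 + 9 = 41.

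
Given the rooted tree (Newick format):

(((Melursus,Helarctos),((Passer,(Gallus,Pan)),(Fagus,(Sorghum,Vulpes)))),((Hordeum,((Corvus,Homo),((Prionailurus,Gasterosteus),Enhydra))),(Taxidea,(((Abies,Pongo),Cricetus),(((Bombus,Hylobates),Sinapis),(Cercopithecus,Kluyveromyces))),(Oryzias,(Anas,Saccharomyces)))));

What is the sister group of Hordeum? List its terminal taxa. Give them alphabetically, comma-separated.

Hordeum attaches to the tree at the node subtending (Hordeum,((Corvus,Homo),((Prionailurus,Gasterosteus),Enhydra))).
The other lineage descending from that same node — the sister group — is ((Corvus,Homo),((Prionailurus,Gasterosteus),Enhydra)); its 5 tips in alphabetical order are the answer.

Corvus, Enhydra, Gasterosteus, Homo, Prionailurus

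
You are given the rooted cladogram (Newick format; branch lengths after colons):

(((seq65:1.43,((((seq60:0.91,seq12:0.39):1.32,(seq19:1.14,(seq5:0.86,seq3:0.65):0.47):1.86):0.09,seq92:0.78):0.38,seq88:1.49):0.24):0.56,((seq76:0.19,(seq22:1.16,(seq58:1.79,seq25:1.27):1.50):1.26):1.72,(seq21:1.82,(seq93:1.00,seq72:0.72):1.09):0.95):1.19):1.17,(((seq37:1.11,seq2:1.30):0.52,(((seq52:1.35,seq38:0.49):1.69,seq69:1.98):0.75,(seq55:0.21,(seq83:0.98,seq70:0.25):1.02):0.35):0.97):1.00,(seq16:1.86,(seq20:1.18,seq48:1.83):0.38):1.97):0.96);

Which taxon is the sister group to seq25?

seq58

seq25 attaches to the tree at the node subtending (seq58,seq25).
The other lineage descending from that same node — the sister group — is the single tip seq58.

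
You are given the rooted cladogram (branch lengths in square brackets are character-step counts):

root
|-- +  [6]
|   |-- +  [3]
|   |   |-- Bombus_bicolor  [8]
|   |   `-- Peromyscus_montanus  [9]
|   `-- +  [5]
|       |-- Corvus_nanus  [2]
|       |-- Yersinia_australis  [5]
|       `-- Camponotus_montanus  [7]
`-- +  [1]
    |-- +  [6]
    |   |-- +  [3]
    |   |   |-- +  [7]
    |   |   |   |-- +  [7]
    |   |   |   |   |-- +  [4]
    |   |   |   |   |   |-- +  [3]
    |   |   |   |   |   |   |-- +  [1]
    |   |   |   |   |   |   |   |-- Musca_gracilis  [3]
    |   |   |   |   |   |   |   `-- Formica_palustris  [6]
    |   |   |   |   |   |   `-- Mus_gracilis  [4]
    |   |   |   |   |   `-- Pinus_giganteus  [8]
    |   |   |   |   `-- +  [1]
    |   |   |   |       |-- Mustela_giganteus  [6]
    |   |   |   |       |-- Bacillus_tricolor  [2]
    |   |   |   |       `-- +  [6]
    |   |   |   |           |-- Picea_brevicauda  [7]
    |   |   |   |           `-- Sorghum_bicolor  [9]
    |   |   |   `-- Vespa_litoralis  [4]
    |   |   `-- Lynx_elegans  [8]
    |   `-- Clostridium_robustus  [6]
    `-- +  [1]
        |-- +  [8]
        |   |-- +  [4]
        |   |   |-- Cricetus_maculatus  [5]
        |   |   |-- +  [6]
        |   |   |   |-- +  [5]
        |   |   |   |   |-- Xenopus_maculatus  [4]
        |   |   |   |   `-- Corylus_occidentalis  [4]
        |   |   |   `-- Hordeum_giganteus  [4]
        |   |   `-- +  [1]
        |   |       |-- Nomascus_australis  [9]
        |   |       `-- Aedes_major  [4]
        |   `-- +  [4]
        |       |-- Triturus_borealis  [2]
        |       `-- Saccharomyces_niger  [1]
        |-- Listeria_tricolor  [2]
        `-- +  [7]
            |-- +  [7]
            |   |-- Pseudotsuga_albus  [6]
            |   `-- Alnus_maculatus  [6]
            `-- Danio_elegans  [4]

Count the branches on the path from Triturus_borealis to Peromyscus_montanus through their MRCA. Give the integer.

The MRCA of Triturus_borealis and Peromyscus_montanus is the root of the tree.
From Triturus_borealis up to that node: 5 branches. From Peromyscus_montanus up to the same node: 3 branches. Total: 5 + 3 = 8.

8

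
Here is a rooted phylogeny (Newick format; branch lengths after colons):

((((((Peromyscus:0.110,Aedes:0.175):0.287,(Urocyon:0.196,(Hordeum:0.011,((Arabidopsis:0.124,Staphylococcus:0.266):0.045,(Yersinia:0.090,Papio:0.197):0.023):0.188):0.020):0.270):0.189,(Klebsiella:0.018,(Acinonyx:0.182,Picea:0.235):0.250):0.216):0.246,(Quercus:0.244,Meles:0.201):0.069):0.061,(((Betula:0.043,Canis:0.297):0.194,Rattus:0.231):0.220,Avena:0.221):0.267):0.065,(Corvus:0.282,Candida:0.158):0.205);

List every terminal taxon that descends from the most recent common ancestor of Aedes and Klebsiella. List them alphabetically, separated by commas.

Acinonyx, Aedes, Arabidopsis, Hordeum, Klebsiella, Papio, Peromyscus, Picea, Staphylococcus, Urocyon, Yersinia

Tracing Aedes: it sits inside (Peromyscus,Aedes).
Tracing Klebsiella: it sits inside (Klebsiella,(Acinonyx,Picea)).
The smallest clade enclosing both is (((Peromyscus,Aedes),(Urocyon,(Hordeum,((Arabidopsis,Staphylococcus),(Yersinia,Papio))))),(Klebsiella,(Acinonyx,Picea))); the answer is its 11 terminal taxa in alphabetical order.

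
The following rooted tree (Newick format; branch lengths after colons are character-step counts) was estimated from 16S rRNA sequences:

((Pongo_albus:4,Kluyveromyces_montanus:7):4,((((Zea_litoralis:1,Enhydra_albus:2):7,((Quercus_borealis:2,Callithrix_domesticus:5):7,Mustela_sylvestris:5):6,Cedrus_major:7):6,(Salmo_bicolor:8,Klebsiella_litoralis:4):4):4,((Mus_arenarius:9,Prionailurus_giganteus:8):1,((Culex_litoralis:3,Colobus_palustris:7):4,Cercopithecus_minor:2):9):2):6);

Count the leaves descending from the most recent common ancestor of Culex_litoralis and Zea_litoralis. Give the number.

13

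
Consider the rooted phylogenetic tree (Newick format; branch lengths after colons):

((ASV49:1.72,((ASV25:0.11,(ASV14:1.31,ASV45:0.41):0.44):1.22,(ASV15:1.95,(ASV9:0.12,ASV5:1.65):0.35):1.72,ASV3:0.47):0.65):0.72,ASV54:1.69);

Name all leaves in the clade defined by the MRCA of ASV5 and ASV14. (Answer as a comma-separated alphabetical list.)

ASV14, ASV15, ASV25, ASV3, ASV45, ASV5, ASV9

Tracing ASV5: it sits inside (ASV9,ASV5).
Tracing ASV14: it sits inside (ASV14,ASV45).
The smallest clade enclosing both is ((ASV25,(ASV14,ASV45)),(ASV15,(ASV9,ASV5)),ASV3); the answer is its 7 terminal taxa in alphabetical order.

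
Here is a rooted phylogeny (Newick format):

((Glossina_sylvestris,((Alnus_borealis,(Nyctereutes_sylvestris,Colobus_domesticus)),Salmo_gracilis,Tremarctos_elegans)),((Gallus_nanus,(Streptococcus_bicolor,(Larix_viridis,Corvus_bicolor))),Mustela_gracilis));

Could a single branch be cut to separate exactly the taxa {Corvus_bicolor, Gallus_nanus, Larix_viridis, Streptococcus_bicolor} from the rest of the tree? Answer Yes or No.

Yes

The most recent common ancestor of these taxa subtends (Gallus_nanus,(Streptococcus_bicolor,(Larix_viridis,Corvus_bicolor))).
That clade has exactly 4 tips — every listed taxon and nothing else — so the group is monophyletic.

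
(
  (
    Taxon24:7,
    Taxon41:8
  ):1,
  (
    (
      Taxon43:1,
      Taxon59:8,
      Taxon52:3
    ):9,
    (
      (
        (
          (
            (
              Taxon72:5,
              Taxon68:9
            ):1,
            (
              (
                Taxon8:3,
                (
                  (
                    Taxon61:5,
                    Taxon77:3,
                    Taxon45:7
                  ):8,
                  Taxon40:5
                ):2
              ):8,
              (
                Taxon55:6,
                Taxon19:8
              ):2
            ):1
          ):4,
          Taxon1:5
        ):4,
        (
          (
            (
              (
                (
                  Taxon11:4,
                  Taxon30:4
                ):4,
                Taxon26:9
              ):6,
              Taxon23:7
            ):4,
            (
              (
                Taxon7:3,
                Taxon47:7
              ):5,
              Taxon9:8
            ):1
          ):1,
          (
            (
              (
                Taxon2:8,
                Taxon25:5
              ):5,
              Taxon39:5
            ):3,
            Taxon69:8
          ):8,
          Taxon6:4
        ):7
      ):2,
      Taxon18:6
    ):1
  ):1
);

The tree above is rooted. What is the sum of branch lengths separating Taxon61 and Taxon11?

The path runs Taxon61 → … → MRCA → … → Taxon11; the MRCA is the node subtending ((((Taxon72,Taxon68),((Taxon8,((Taxon61,Taxon77,Taxon45),Taxon40)),(Taxon55,Taxon19))),Taxon1),(((((Taxon11,Taxon30),Taxon26),Taxon23),((Taxon7,Taxon47),Taxon9)),(((Taxon2,Taxon25),Taxon39),Taxon69),Taxon6)).
Branch lengths along that path: 5 + 8 + 2 + 8 + 1 + 4 + 4 + 7 + 1 + 4 + 6 + 4 + 4 = 58.

58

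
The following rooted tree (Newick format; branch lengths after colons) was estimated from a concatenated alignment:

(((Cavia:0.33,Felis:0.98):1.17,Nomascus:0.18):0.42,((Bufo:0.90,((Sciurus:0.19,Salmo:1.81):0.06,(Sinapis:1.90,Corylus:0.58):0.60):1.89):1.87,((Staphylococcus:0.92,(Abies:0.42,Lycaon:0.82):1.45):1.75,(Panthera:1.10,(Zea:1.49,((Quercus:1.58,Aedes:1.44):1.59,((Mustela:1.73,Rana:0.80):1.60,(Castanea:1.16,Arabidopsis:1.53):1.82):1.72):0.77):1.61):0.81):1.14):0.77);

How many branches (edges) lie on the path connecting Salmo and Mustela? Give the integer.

The MRCA of Salmo and Mustela is the node subtending ((Bufo,((Sciurus,Salmo),(Sinapis,Corylus))),((Staphylococcus,(Abies,Lycaon)),(Panthera,(Zea,((Quercus,Aedes),((Mustela,Rana),(Castanea,Arabidopsis))))))).
From Salmo up to that node: 4 branches. From Mustela up to the same node: 7 branches. Total: 4 + 7 = 11.

11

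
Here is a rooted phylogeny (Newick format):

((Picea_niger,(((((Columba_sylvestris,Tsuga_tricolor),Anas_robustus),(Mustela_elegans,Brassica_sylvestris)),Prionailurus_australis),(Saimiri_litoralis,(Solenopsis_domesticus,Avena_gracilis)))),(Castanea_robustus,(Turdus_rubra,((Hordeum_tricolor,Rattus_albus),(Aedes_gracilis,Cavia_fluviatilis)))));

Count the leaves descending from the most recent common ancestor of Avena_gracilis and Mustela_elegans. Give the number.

The MRCA of Avena_gracilis and Mustela_elegans is the node subtending (((((Columba_sylvestris,Tsuga_tricolor),Anas_robustus),(Mustela_elegans,Brassica_sylvestris)),Prionailurus_australis),(Saimiri_litoralis,(Solenopsis_domesticus,Avena_gracilis))).
That clade contains 9 terminal taxa: Anas_robustus, Avena_gracilis, Brassica_sylvestris, Columba_sylvestris, Mustela_elegans, Prionailurus_australis, Saimiri_litoralis, Solenopsis_domesticus, Tsuga_tricolor.

9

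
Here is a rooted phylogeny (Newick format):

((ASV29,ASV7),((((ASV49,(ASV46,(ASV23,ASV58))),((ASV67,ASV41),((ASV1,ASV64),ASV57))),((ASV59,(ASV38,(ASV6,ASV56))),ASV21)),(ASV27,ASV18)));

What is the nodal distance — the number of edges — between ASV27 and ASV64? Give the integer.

The MRCA of ASV27 and ASV64 is the node subtending ((((ASV49,(ASV46,(ASV23,ASV58))),((ASV67,ASV41),((ASV1,ASV64),ASV57))),((ASV59,(ASV38,(ASV6,ASV56))),ASV21)),(ASV27,ASV18)).
From ASV27 up to that node: 2 branches. From ASV64 up to the same node: 6 branches. Total: 2 + 6 = 8.

8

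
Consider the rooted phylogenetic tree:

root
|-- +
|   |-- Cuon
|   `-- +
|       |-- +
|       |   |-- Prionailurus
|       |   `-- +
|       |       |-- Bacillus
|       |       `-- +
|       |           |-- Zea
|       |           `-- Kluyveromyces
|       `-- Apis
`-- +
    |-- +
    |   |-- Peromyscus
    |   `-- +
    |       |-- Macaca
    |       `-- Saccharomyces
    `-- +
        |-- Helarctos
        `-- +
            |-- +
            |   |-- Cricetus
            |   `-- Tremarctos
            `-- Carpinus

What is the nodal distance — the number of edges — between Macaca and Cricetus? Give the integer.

The MRCA of Macaca and Cricetus is the node subtending ((Peromyscus,(Macaca,Saccharomyces)),(Helarctos,((Cricetus,Tremarctos),Carpinus))).
From Macaca up to that node: 3 branches. From Cricetus up to the same node: 4 branches. Total: 3 + 4 = 7.

7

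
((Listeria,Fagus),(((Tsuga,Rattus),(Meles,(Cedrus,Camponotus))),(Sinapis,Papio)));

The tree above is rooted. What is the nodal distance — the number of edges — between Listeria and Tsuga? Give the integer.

The MRCA of Listeria and Tsuga is the root of the tree.
From Listeria up to that node: 2 branches. From Tsuga up to the same node: 4 branches. Total: 2 + 4 = 6.

6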